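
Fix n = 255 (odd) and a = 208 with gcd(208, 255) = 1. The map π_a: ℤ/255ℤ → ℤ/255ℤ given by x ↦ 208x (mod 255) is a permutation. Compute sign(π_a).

-1

Orbit of 208 under x↦208x: [208, 169, 217, 1]… (length divides ord_255(208)).
66 cycles of lengths [4, 4, 4, 4, 4, 4, 4, 4, 4, 4, 4, 4, 4, 4, 4, 4, 4, 4, 4, 4, 4, 4, 4, 4, 4, 4, 4, 4, 4, 4, 4, 4, 4, 4, 4, 4, 4, 4, 4, 4, 4, 4, 4, 4, 4, 4, 4, 4, 4, 4, 4, 4, 4, 4, 4, 4, 4, 4, 4, 4, 4, 4, 4, 1, 1, 1].
n − c = 255 − 66 = 189; sign = (−1)^189 = -1.
The Jacobi symbol (208|255) = -1 (Zolotarev) agrees.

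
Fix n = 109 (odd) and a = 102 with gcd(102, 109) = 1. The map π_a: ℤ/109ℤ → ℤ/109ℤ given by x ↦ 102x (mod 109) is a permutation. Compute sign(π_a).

+1

Start at x=75: 75 → 20 → 78 → 108 → 7 → 60 → 16 → … (one orbit).
The orbit structure of x ↦ 102x mod 109: 3 orbits of sizes [54, 54, 1].
109 − 3 = 106 transpositions; sign(π) = (−1)^106 = +1.
Zolotarev: (102|109) = +1, matching the cycle-count sign.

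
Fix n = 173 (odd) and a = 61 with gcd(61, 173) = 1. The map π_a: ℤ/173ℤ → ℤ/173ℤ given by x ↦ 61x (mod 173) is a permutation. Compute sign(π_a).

-1

Orbit of 94 under x↦61x: [94, 25, 141, 124, 125, 13, 101]… (length divides ord_173(61)).
2 cycles of lengths [172, 1].
sign(π) = (−1)^{n − #cycles} = (−1)^{173−2} = (−1)^171 = -1.
The Jacobi symbol (61|173) = -1 (Zolotarev) agrees.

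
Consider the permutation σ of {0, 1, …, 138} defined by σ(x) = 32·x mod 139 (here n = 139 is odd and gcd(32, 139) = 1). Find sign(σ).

-1

Trace 100: π^k(100) = [100, 3, 96, 14, 31, 19, 52] for k=0..6.
The orbit structure of x ↦ 32x mod 139: 2 orbits of sizes [138, 1].
With 2 cycles on 139 points, sign = (−1)^{139−2} = -1.
Check: (32/139) = -1 by Zolotarev.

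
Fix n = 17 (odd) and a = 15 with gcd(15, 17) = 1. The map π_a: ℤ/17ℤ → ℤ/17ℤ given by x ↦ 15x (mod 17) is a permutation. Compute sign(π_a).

Trace 4: π^k(4) = [4, 9, 16, 2, 13, 8, 1] for k=0..6.
π_15 has 3 disjoint cycles with lengths [8, 8, 1] on {0,…,16}.
sign(π) = (−1)^{n − #cycles} = (−1)^{17−3} = (−1)^14 = +1.
Via Zolotarev, sign(π_{15}) = (15|17) = +1.

+1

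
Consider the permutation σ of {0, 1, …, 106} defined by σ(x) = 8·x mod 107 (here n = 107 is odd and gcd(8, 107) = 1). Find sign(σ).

-1

Start at x=103: 103 → 75 → 65 → 92 → 94 → 3 → 24 → … (one orbit).
2 cycles of lengths [106, 1].
Σ(ℓ_i−1) = 107−2 = 105; sign = (−1)^105 = -1.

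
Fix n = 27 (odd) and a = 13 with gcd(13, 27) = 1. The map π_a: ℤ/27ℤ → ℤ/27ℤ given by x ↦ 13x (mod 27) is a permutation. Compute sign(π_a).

Start at x=4: 4 → 25 → 1 → 13 → 7 → 10 → 22 → … (one orbit).
Cycle type of π: 9×2 + 3×2 + 1×3; total 7 cycles.
With 7 cycles on 27 points, sign = (−1)^{27−7} = +1.
(13|27)_J = +1 (Zolotarev's lemma cross-check).

+1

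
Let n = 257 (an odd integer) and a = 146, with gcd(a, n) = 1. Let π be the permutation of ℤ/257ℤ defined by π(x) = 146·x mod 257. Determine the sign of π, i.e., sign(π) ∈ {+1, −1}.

Trace 241: π^k(241) = [241, 234, 240, 88, 255, 222, 30] for k=0..6.
π_146 has 5 disjoint cycles with lengths [64, 64, 64, 64, 1] on {0,…,256}.
257 − 5 = 252 transpositions; sign(π) = (−1)^252 = +1.
Check: (146/257) = +1 by Zolotarev.

+1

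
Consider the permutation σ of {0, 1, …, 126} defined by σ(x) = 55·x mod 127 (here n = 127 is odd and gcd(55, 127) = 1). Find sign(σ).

-1

Trace 119: π^k(119) = [119, 68, 57, 87, 86, 31, 54] for k=0..6.
Cycle lengths of π_55 on ℤ/127ℤ: [126, 1]; 2 cycles in total.
sign(π) = (−1)^{n − #cycles} = (−1)^{127−2} = (−1)^125 = -1.
Zolotarev: (55|127) = -1, matching the cycle-count sign.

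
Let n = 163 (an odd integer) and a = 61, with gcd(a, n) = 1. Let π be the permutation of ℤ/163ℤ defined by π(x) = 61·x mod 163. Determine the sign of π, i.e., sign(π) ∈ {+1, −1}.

Orbit of 36 under x↦61x: [36, 77, 133, 126, 25, 58, 115]… (length divides ord_163(61)).
Decompose π into cycles: lengths [27, 27, 27, 27, 27, 27, 1] (7 cycles, including the fixed point 0).
Σ(ℓ_i−1) = 163−7 = 156; sign = (−1)^156 = +1.

+1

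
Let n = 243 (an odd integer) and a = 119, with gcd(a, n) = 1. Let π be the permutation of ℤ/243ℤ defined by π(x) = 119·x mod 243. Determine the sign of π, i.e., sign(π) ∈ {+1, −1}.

-1

Orbit of 224 under x↦119x: [224, 169, 185, 145, 2, 238, 134]… (length divides ord_243(119)).
The orbit structure of x ↦ 119x mod 243: 6 orbits of sizes [162, 54, 18, 6, 2, 1].
sign(π) = (−1)^{n − #cycles} = (−1)^{243−6} = (−1)^237 = -1.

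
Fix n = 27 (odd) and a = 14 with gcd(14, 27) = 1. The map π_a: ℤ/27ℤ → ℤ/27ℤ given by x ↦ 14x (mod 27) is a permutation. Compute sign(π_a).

-1

Start at x=11: 11 → 19 → 23 → 25 → 26 → 13 → 20 → … (one orbit).
π_14 has 4 disjoint cycles with lengths [18, 6, 2, 1] on {0,…,26}.
Σ(ℓ_i−1) = 27−4 = 23; sign = (−1)^23 = -1.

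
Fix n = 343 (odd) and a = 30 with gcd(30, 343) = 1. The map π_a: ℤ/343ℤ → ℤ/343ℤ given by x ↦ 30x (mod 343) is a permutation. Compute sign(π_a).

Orbit of 275 under x↦30x: [275, 18, 197, 79, 312, 99, 226]… (length divides ord_343(30)).
Decompose π into cycles: lengths [21, 21, 21, 21, 21, 21, 21, 21, 21, 21, 21, 21, 21, 21, 3, 3, 3, 3, 3, 3, 3, 3, 3, 3, 3, 3, 3, 3, 3, 3, 1] (31 cycles, including the fixed point 0).
Σ(ℓ_i−1) = 343−31 = 312; sign = (−1)^312 = +1.

+1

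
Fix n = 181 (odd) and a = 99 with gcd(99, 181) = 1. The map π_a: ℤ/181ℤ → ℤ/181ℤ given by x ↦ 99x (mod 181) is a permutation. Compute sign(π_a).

Orbit of 114 under x↦99x: [114, 64, 1, 99, 27, 139, 5]… (length divides ord_181(99)).
The orbit structure of x ↦ 99x mod 181: 7 orbits of sizes [30, 30, 30, 30, 30, 30, 1].
sign(π) = (−1)^{n − #cycles} = (−1)^{181−7} = (−1)^174 = +1.
Check: (99/181) = +1 by Zolotarev.

+1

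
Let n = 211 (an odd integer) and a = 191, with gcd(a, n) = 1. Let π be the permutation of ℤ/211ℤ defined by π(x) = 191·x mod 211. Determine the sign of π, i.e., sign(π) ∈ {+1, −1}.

-1

Trace 120: π^k(120) = [120, 132, 103, 50, 55, 166, 56] for k=0..6.
Decompose π into cycles: lengths [210, 1] (2 cycles, including the fixed point 0).
n − c = 211 − 2 = 209; sign = (−1)^209 = -1.
Check: (191/211) = -1 by Zolotarev.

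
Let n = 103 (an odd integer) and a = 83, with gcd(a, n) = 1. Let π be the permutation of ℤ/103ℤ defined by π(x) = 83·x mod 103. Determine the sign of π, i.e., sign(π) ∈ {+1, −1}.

+1

Start at x=19: 19 → 32 → 81 → 28 → 58 → 76 → 25 → … (one orbit).
Cycle lengths of π_83 on ℤ/103ℤ: [51, 51, 1]; 3 cycles in total.
103 − 3 = 100 transpositions; sign(π) = (−1)^100 = +1.
The Jacobi symbol (83|103) = +1 (Zolotarev) agrees.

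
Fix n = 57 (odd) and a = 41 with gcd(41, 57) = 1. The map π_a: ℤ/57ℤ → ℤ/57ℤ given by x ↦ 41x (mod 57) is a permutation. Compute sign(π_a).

Orbit of 1 under x↦41x: [1, 41, 28, 8, 43, 53, 7]… (length divides ord_57(41)).
Cycle type of π: 18×3 + 2 + 1; total 5 cycles.
n − c = 57 − 5 = 52; sign = (−1)^52 = +1.

+1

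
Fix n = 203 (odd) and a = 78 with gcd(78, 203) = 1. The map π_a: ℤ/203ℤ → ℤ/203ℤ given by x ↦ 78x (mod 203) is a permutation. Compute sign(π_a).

Orbit of 141 under x↦78x: [141, 36, 169, 190, 1, 78, 197]… (length divides ord_203(78)).
π_78 has 35 disjoint cycles with lengths [7, 7, 7, 7, 7, 7, 7, 7, 7, 7, 7, 7, 7, 7, 7, 7, 7, 7, 7, 7, 7, 7, 7, 7, 7, 7, 7, 7, 1, 1, 1, 1, 1, 1, 1] on {0,…,202}.
203 − 35 = 168 transpositions; sign(π) = (−1)^168 = +1.
(78|203)_J = +1 (Zolotarev's lemma cross-check).

+1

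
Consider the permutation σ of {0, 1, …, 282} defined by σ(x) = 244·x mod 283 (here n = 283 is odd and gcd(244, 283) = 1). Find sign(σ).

+1

Trace 181: π^k(181) = [181, 16, 225, 281, 78, 71, 61] for k=0..6.
Cycle type of π: 47×6 + 1; total 7 cycles.
n − c = 283 − 7 = 276; sign = (−1)^276 = +1.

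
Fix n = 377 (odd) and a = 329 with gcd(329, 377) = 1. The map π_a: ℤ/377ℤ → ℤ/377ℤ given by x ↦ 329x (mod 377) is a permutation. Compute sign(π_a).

Start at x=165: 165 → 374 → 144 → 251 → 16 → 363 → 295 → … (one orbit).
8 cycles of lengths [84, 84, 84, 84, 28, 6, 6, 1].
sign(π) = (−1)^{n − #cycles} = (−1)^{377−8} = (−1)^369 = -1.

-1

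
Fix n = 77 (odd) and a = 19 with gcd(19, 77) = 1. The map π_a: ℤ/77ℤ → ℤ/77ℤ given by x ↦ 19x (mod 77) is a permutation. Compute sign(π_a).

Orbit of 17 under x↦19x: [17, 15, 54, 25, 13, 16, 73]… (length divides ord_77(19)).
5 cycles of lengths [30, 30, 10, 6, 1].
With 5 cycles on 77 points, sign = (−1)^{77−5} = +1.
Zolotarev: (19|77) = +1, matching the cycle-count sign.

+1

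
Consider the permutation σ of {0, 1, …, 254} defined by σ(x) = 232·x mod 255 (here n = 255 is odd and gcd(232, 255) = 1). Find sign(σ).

+1

Orbit of 94 under x↦232x: [94, 133, 1, 232, 19, 73, 106]… (length divides ord_255(232)).
Cycle type of π: 16×15 + 4×3 + 1×3; total 21 cycles.
n − c = 255 − 21 = 234; sign = (−1)^234 = +1.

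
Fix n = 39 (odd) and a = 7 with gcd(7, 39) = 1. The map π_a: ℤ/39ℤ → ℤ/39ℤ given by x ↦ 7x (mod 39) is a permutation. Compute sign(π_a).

-1

Start at x=22: 22 → 37 → 25 → 19 → 16 → 34 → 4 → … (one orbit).
6 cycles of lengths [12, 12, 12, 1, 1, 1].
With 6 cycles on 39 points, sign = (−1)^{39−6} = -1.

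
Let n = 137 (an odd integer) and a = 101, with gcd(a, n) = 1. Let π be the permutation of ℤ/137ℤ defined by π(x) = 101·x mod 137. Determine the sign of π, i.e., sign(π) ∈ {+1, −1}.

Orbit of 64 under x↦101x: [64, 25, 59, 68, 18, 37, 38]… (length divides ord_137(101)).
The orbit structure of x ↦ 101x mod 137: 3 orbits of sizes [68, 68, 1].
With 3 cycles on 137 points, sign = (−1)^{137−3} = +1.
Zolotarev: (101|137) = +1, matching the cycle-count sign.

+1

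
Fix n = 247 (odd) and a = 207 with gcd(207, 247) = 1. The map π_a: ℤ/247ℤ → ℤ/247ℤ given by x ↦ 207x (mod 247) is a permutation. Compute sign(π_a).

Start at x=92: 92 → 25 → 235 → 233 → 66 → 77 → 131 → … (one orbit).
Decompose π into cycles: lengths [18, 18, 18, 18, 18, 18, 18, 18, 18, 18, 18, 18, 9, 9, 2, 2, 2, 2, 2, 2, 1] (21 cycles, including the fixed point 0).
sign(π) = (−1)^{n − #cycles} = (−1)^{247−21} = (−1)^226 = +1.

+1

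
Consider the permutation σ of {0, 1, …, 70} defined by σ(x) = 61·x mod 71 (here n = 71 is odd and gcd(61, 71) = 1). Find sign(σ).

-1

Trace 29: π^k(29) = [29, 65, 60, 39, 36, 66, 50] for k=0..6.
2 cycles of lengths [70, 1].
sign(π) = (−1)^{n − #cycles} = (−1)^{71−2} = (−1)^69 = -1.
The Jacobi symbol (61|71) = -1 (Zolotarev) agrees.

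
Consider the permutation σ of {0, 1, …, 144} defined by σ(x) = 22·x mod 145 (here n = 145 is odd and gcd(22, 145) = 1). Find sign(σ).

-1

Start at x=139: 139 → 13 → 141 → 57 → 94 → 38 → 111 → … (one orbit).
Decompose π into cycles: lengths [28, 28, 28, 28, 14, 14, 4, 1] (8 cycles, including the fixed point 0).
145 − 8 = 137 transpositions; sign(π) = (−1)^137 = -1.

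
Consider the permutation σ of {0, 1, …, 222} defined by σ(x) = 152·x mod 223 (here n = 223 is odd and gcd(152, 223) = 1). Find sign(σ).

Start at x=29: 29 → 171 → 124 → 116 → 15 → 50 → 18 → … (one orbit).
The orbit structure of x ↦ 152x mod 223: 3 orbits of sizes [111, 111, 1].
sign(π) = (−1)^{n − #cycles} = (−1)^{223−3} = (−1)^220 = +1.

+1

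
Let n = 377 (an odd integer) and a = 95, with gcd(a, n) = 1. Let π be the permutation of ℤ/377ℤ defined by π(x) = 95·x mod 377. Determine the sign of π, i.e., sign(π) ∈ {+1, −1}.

Start at x=339: 339 → 160 → 120 → 90 → 256 → 192 → 144 → … (one orbit).
The orbit structure of x ↦ 95x mod 377: 8 orbits of sizes [84, 84, 84, 84, 28, 6, 6, 1].
With 8 cycles on 377 points, sign = (−1)^{377−8} = -1.
Zolotarev: (95|377) = -1, matching the cycle-count sign.

-1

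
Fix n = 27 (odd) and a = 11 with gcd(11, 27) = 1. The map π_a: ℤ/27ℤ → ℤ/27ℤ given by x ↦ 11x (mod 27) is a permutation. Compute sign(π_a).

Start at x=17: 17 → 25 → 5 → 1 → 11 → 13 → 8 → … (one orbit).
4 cycles of lengths [18, 6, 2, 1].
sign(π) = (−1)^{n − #cycles} = (−1)^{27−4} = (−1)^23 = -1.

-1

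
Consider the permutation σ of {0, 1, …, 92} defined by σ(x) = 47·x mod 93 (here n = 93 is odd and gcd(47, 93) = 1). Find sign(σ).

Orbit of 64 under x↦47x: [64, 32, 16, 8, 4, 2, 1]… (length divides ord_93(47)).
Cycle lengths of π_47 on ℤ/93ℤ: [10, 10, 10, 10, 10, 10, 5, 5, 5, 5, 5, 5, 2, 1]; 14 cycles in total.
Σ(ℓ_i−1) = 93−14 = 79; sign = (−1)^79 = -1.

-1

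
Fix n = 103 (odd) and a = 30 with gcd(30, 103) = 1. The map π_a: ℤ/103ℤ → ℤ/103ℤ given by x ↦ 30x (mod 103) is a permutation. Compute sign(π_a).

+1

Orbit of 9 under x↦30x: [9, 64, 66, 23, 72, 100, 13]… (length divides ord_103(30)).
π_30 has 7 disjoint cycles with lengths [17, 17, 17, 17, 17, 17, 1] on {0,…,102}.
7 cycles on 103: each ℓ→(−1)^(ℓ−1), product (−1)^96 = +1.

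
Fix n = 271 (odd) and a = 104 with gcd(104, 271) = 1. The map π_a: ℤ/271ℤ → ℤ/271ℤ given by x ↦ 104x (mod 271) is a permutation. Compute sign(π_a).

Trace 261: π^k(261) = [261, 44, 240, 28, 202, 141, 30] for k=0..6.
The orbit structure of x ↦ 104x mod 271: 4 orbits of sizes [90, 90, 90, 1].
sign(π) = (−1)^{n − #cycles} = (−1)^{271−4} = (−1)^267 = -1.

-1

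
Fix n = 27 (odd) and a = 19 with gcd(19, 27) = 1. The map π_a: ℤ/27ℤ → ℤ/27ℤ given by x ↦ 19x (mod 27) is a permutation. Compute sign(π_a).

Trace 1: π^k(1) = [1, 19, 10] for k=0..2.
Decompose π into cycles: lengths [3, 3, 3, 3, 3, 3, 1, 1, 1, 1, 1, 1, 1, 1, 1] (15 cycles, including the fixed point 0).
With 15 cycles on 27 points, sign = (−1)^{27−15} = +1.

+1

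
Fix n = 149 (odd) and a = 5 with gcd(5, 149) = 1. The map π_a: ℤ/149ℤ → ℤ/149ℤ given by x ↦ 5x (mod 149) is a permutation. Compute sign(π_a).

+1

Orbit of 102 under x↦5x: [102, 63, 17, 85, 127, 39, 46]… (length divides ord_149(5)).
Cycle type of π: 37×4 + 1; total 5 cycles.
149 − 5 = 144 transpositions; sign(π) = (−1)^144 = +1.
The Jacobi symbol (5|149) = +1 (Zolotarev) agrees.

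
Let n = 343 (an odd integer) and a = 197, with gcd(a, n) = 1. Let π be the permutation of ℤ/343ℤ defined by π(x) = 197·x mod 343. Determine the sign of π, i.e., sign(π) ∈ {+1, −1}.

+1

Start at x=246: 246 → 99 → 295 → 148 → 1 → 197 → 50 → 246 (one orbit).
91 cycles of lengths [7, 7, 7, 7, 7, 7, 7, 7, 7, 7, 7, 7, 7, 7, 7, 7, 7, 7, 7, 7, 7, 7, 7, 7, 7, 7, 7, 7, 7, 7, 7, 7, 7, 7, 7, 7, 7, 7, 7, 7, 7, 7, 1, 1, 1, 1, 1, 1, 1, 1, 1, 1, 1, 1, 1, 1, 1, 1, 1, 1, 1, 1, 1, 1, 1, 1, 1, 1, 1, 1, 1, 1, 1, 1, 1, 1, 1, 1, 1, 1, 1, 1, 1, 1, 1, 1, 1, 1, 1, 1, 1].
343 − 91 = 252 transpositions; sign(π) = (−1)^252 = +1.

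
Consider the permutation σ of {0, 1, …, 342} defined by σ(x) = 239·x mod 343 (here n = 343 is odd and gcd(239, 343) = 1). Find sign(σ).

+1

Orbit of 183 under x↦239x: [183, 176, 218, 309, 106, 295, 190]… (length divides ord_343(239)).
Cycle type of π: 49×6 + 7×6 + 1×7; total 19 cycles.
sign(π) = (−1)^{n − #cycles} = (−1)^{343−19} = (−1)^324 = +1.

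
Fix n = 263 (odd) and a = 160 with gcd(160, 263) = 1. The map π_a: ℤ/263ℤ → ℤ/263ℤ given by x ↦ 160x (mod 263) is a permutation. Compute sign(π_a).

-1

Start at x=178: 178 → 76 → 62 → 189 → 258 → 252 → 81 → … (one orbit).
Decompose π into cycles: lengths [262, 1] (2 cycles, including the fixed point 0).
Σ(ℓ_i−1) = 263−2 = 261; sign = (−1)^261 = -1.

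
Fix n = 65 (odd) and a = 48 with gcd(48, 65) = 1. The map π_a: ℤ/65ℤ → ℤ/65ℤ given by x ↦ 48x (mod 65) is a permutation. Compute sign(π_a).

Start at x=42: 42 → 1 → 48 → 29 → 27 → 61 → 3 → … (one orbit).
The orbit structure of x ↦ 48x mod 65: 10 orbits of sizes [12, 12, 12, 12, 4, 3, 3, 3, 3, 1].
sign(π) = (−1)^{n − #cycles} = (−1)^{65−10} = (−1)^55 = -1.
Zolotarev: (48|65) = -1, matching the cycle-count sign.

-1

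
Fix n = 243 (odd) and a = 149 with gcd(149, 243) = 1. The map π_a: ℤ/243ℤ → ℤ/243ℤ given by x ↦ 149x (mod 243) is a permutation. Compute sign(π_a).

Trace 164: π^k(164) = [164, 136, 95, 61, 98, 22, 119] for k=0..6.
Decompose π into cycles: lengths [162, 54, 18, 6, 2, 1] (6 cycles, including the fixed point 0).
6 cycles on 243: each ℓ→(−1)^(ℓ−1), product (−1)^237 = -1.
Via Zolotarev, sign(π_{149}) = (149|243) = -1.

-1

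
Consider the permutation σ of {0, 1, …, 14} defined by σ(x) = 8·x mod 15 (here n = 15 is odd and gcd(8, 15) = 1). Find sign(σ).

+1

Orbit of 2 under x↦8x: [2, 1, 8, 4]… (length divides ord_15(8)).
The orbit structure of x ↦ 8x mod 15: 5 orbits of sizes [4, 4, 4, 2, 1].
With 5 cycles on 15 points, sign = (−1)^{15−5} = +1.
(8|15)_J = +1 (Zolotarev's lemma cross-check).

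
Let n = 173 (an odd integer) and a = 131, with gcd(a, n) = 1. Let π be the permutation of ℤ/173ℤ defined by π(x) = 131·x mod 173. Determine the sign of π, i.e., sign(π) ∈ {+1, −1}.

-1

Trace 11: π^k(11) = [11, 57, 28, 35, 87, 152, 17] for k=0..6.
Decompose π into cycles: lengths [172, 1] (2 cycles, including the fixed point 0).
173 − 2 = 171 transpositions; sign(π) = (−1)^171 = -1.
The Jacobi symbol (131|173) = -1 (Zolotarev) agrees.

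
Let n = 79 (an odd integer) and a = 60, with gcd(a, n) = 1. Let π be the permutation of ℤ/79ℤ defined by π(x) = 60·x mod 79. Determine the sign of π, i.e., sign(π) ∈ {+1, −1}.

-1

Orbit of 22 under x↦60x: [22, 56, 42, 71, 73, 35, 46]… (length divides ord_79(60)).
Cycle type of π: 78 + 1; total 2 cycles.
With 2 cycles on 79 points, sign = (−1)^{79−2} = -1.
Check: (60/79) = -1 by Zolotarev.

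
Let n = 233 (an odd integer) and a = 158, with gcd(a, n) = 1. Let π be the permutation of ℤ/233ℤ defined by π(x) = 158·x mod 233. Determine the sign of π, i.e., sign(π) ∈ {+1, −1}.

Trace 207: π^k(207) = [207, 86, 74, 42, 112, 221, 201] for k=0..6.
2 cycles of lengths [232, 1].
2 cycles on 233: each ℓ→(−1)^(ℓ−1), product (−1)^231 = -1.

-1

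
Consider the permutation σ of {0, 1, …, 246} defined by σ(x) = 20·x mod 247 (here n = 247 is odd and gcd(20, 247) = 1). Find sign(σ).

Trace 58: π^k(58) = [58, 172, 229, 134, 210, 1, 20] for k=0..6.
38 cycles of lengths [12, 12, 12, 12, 12, 12, 12, 12, 12, 12, 12, 12, 12, 12, 12, 12, 12, 12, 12, 1, 1, 1, 1, 1, 1, 1, 1, 1, 1, 1, 1, 1, 1, 1, 1, 1, 1, 1].
With 38 cycles on 247 points, sign = (−1)^{247−38} = -1.
Via Zolotarev, sign(π_{20}) = (20|247) = -1.

-1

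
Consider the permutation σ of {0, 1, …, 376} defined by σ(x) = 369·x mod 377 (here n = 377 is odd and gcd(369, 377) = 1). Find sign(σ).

+1

Trace 229: π^k(229) = [229, 53, 330, 376, 8, 313, 135] for k=0..6.
17 cycles of lengths [28, 28, 28, 28, 28, 28, 28, 28, 28, 28, 28, 28, 28, 4, 4, 4, 1].
With 17 cycles on 377 points, sign = (−1)^{377−17} = +1.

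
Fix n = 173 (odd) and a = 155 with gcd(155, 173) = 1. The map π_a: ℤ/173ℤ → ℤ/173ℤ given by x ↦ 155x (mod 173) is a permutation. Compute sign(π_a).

-1

Start at x=95: 95 → 20 → 159 → 79 → 135 → 165 → 144 → … (one orbit).
Cycle type of π: 172 + 1; total 2 cycles.
2 cycles on 173: each ℓ→(−1)^(ℓ−1), product (−1)^171 = -1.
Check: (155/173) = -1 by Zolotarev.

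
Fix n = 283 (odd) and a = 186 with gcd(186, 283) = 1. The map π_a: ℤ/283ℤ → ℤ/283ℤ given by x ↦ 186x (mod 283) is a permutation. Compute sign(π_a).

-1

Orbit of 240 under x↦186x: [240, 209, 103, 197, 135, 206, 111]… (length divides ord_283(186)).
2 cycles of lengths [282, 1].
With 2 cycles on 283 points, sign = (−1)^{283−2} = -1.
Check: (186/283) = -1 by Zolotarev.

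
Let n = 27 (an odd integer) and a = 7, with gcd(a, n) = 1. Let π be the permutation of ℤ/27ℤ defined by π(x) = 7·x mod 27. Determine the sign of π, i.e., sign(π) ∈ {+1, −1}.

Start at x=25: 25 → 13 → 10 → 16 → 4 → 1 → 7 → … (one orbit).
Cycle type of π: 9×2 + 3×2 + 1×3; total 7 cycles.
7 cycles on 27: each ℓ→(−1)^(ℓ−1), product (−1)^20 = +1.
Zolotarev: (7|27) = +1, matching the cycle-count sign.

+1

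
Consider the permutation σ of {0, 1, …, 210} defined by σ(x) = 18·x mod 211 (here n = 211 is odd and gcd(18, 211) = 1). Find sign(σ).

-1

Orbit of 76 under x↦18x: [76, 102, 148, 132, 55, 146, 96]… (length divides ord_211(18)).
The orbit structure of x ↦ 18x mod 211: 4 orbits of sizes [70, 70, 70, 1].
With 4 cycles on 211 points, sign = (−1)^{211−4} = -1.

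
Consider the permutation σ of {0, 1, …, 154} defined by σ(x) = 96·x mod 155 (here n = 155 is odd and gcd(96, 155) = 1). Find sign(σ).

-1

Trace 146: π^k(146) = [146, 66, 136, 36, 46, 76, 11] for k=0..6.
10 cycles of lengths [30, 30, 30, 30, 30, 1, 1, 1, 1, 1].
Σ(ℓ_i−1) = 155−10 = 145; sign = (−1)^145 = -1.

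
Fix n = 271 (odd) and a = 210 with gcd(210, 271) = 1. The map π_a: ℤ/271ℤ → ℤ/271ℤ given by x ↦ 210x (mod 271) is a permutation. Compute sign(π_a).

-1

Trace 148: π^k(148) = [148, 186, 36, 243, 82, 147, 247] for k=0..6.
Cycle lengths of π_210 on ℤ/271ℤ: [270, 1]; 2 cycles in total.
n − c = 271 − 2 = 269; sign = (−1)^269 = -1.
(210|271)_J = -1 (Zolotarev's lemma cross-check).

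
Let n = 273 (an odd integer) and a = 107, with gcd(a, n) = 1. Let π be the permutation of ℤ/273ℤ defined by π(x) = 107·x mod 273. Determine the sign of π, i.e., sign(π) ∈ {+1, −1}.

Start at x=256: 256 → 92 → 16 → 74 → 1 → 107 → 256 (one orbit).
Decompose π into cycles: lengths [6, 6, 6, 6, 6, 6, 6, 6, 6, 6, 6, 6, 6, 6, 6, 6, 6, 6, 6, 6, 6, 6, 6, 6, 6, 6, 6, 6, 6, 6, 3, 3, 3, 3, 3, 3, 3, 3, 3, 3, 3, 3, 3, 3, 3, 3, 3, 3, 3, 3, 3, 3, 3, 3, 3, 3, 3, 3, 3, 3, 2, 1] (62 cycles, including the fixed point 0).
62 cycles on 273: each ℓ→(−1)^(ℓ−1), product (−1)^211 = -1.
(107|273)_J = -1 (Zolotarev's lemma cross-check).

-1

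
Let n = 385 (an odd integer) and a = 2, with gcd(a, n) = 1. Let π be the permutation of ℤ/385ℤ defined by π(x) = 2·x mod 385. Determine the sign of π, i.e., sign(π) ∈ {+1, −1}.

+1

Orbit of 382 under x↦2x: [382, 379, 373, 361, 337, 289, 193]… (length divides ord_385(2)).
The orbit structure of x ↦ 2x mod 385: 15 orbits of sizes [60, 60, 60, 60, 30, 30, 20, 20, 12, 12, 10, 4, 3, 3, 1].
sign(π) = (−1)^{n − #cycles} = (−1)^{385−15} = (−1)^370 = +1.
Zolotarev: (2|385) = +1, matching the cycle-count sign.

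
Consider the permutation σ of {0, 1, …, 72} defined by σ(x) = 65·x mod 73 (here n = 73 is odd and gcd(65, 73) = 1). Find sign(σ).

+1

Orbit of 65 under x↦65x: [65, 64, 72, 8, 9, 1]… (length divides ord_73(65)).
π_65 has 13 disjoint cycles with lengths [6, 6, 6, 6, 6, 6, 6, 6, 6, 6, 6, 6, 1] on {0,…,72}.
sign(π) = (−1)^{n − #cycles} = (−1)^{73−13} = (−1)^60 = +1.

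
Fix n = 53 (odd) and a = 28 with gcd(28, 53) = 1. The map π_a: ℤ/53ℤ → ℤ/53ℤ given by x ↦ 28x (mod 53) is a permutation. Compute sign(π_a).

Orbit of 28 under x↦28x: [28, 42, 10, 15, 49, 47, 44]… (length divides ord_53(28)).
Cycle lengths of π_28 on ℤ/53ℤ: [13, 13, 13, 13, 1]; 5 cycles in total.
5 cycles on 53: each ℓ→(−1)^(ℓ−1), product (−1)^48 = +1.
(28|53)_J = +1 (Zolotarev's lemma cross-check).

+1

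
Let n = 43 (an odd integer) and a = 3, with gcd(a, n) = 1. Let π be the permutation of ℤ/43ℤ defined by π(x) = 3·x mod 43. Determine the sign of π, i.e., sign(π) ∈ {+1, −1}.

Orbit of 24 under x↦3x: [24, 29, 1, 3, 9, 27, 38]… (length divides ord_43(3)).
2 cycles of lengths [42, 1].
n − c = 43 − 2 = 41; sign = (−1)^41 = -1.
Zolotarev: (3|43) = -1, matching the cycle-count sign.

-1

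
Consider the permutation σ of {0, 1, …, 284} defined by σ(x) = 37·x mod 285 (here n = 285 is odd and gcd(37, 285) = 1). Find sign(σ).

Start at x=229: 229 → 208 → 1 → 37 → 229 (one orbit).
Cycle type of π: 4×57 + 2×27 + 1×3; total 87 cycles.
285 − 87 = 198 transpositions; sign(π) = (−1)^198 = +1.
(37|285)_J = +1 (Zolotarev's lemma cross-check).

+1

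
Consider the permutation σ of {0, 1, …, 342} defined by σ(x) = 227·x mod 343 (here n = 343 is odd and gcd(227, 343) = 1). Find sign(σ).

Orbit of 67 under x↦227x: [67, 117, 148, 325, 30, 293, 312]… (length divides ord_343(227)).
Decompose π into cycles: lengths [42, 42, 42, 42, 42, 42, 42, 6, 6, 6, 6, 6, 6, 6, 6, 1] (16 cycles, including the fixed point 0).
With 16 cycles on 343 points, sign = (−1)^{343−16} = -1.
Zolotarev: (227|343) = -1, matching the cycle-count sign.

-1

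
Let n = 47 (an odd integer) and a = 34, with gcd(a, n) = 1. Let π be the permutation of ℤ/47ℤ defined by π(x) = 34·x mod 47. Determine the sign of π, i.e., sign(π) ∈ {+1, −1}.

Orbit of 8 under x↦34x: [8, 37, 36, 2, 21, 9, 24]… (length divides ord_47(34)).
The orbit structure of x ↦ 34x mod 47: 3 orbits of sizes [23, 23, 1].
Σ(ℓ_i−1) = 47−3 = 44; sign = (−1)^44 = +1.
(34|47)_J = +1 (Zolotarev's lemma cross-check).

+1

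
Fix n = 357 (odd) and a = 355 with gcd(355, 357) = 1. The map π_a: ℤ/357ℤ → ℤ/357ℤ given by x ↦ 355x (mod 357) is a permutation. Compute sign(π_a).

Start at x=223: 223 → 268 → 178 → 1 → 355 → 4 → 349 → … (one orbit).
24 cycles of lengths [24, 24, 24, 24, 24, 24, 24, 24, 24, 24, 24, 24, 8, 8, 8, 8, 8, 8, 6, 6, 6, 1, 1, 1].
Σ(ℓ_i−1) = 357−24 = 333; sign = (−1)^333 = -1.
Zolotarev: (355|357) = -1, matching the cycle-count sign.

-1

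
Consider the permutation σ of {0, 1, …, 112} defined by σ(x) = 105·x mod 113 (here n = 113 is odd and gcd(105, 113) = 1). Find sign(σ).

Trace 60: π^k(60) = [60, 85, 111, 16, 98, 7, 57] for k=0..6.
Cycle lengths of π_105 on ℤ/113ℤ: [28, 28, 28, 28, 1]; 5 cycles in total.
n − c = 113 − 5 = 108; sign = (−1)^108 = +1.

+1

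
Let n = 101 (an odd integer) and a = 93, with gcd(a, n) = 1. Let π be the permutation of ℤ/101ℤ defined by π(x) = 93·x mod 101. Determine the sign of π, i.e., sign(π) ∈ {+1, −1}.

-1

Start at x=91: 91 → 80 → 67 → 70 → 46 → 36 → 15 → … (one orbit).
Decompose π into cycles: lengths [100, 1] (2 cycles, including the fixed point 0).
n − c = 101 − 2 = 99; sign = (−1)^99 = -1.
Via Zolotarev, sign(π_{93}) = (93|101) = -1.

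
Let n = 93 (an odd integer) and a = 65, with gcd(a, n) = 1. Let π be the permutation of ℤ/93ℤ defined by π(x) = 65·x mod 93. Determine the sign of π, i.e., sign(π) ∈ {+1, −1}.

Trace 11: π^k(11) = [11, 64, 68, 49, 23, 7, 83] for k=0..6.
The orbit structure of x ↦ 65x mod 93: 5 orbits of sizes [30, 30, 30, 2, 1].
Σ(ℓ_i−1) = 93−5 = 88; sign = (−1)^88 = +1.
Via Zolotarev, sign(π_{65}) = (65|93) = +1.

+1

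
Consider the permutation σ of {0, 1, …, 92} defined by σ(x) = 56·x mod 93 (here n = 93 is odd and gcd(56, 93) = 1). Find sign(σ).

-1

Trace 67: π^k(67) = [67, 32, 25, 5, 1, 56] for k=0..5.
Cycle type of π: 6×10 + 3×10 + 2 + 1; total 22 cycles.
n − c = 93 − 22 = 71; sign = (−1)^71 = -1.
Check: (56/93) = -1 by Zolotarev.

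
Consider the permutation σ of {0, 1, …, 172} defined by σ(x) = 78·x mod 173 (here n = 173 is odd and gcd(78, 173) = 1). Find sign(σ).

+1

Start at x=47: 47 → 33 → 152 → 92 → 83 → 73 → 158 → … (one orbit).
The orbit structure of x ↦ 78x mod 173: 3 orbits of sizes [86, 86, 1].
sign(π) = (−1)^{n − #cycles} = (−1)^{173−3} = (−1)^170 = +1.
Zolotarev: (78|173) = +1, matching the cycle-count sign.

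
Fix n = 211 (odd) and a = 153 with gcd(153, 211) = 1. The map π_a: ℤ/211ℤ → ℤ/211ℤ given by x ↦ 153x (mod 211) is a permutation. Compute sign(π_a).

-1

Trace 12: π^k(12) = [12, 148, 67, 123, 40, 1, 153] for k=0..6.
π_153 has 16 disjoint cycles with lengths [14, 14, 14, 14, 14, 14, 14, 14, 14, 14, 14, 14, 14, 14, 14, 1] on {0,…,210}.
211 − 16 = 195 transpositions; sign(π) = (−1)^195 = -1.
Via Zolotarev, sign(π_{153}) = (153|211) = -1.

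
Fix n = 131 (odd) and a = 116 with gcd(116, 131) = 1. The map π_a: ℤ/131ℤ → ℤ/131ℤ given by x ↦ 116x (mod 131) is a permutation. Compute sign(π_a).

-1

Start at x=116: 116 → 94 → 31 → 59 → 32 → 44 → 126 → … (one orbit).
Cycle lengths of π_116 on ℤ/131ℤ: [130, 1]; 2 cycles in total.
Σ(ℓ_i−1) = 131−2 = 129; sign = (−1)^129 = -1.
Via Zolotarev, sign(π_{116}) = (116|131) = -1.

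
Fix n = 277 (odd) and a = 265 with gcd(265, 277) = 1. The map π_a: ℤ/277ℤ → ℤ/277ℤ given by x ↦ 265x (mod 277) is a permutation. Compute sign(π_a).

+1

Trace 213: π^k(213) = [213, 214, 202, 69, 3, 241, 155] for k=0..6.
5 cycles of lengths [69, 69, 69, 69, 1].
sign(π) = (−1)^{n − #cycles} = (−1)^{277−5} = (−1)^272 = +1.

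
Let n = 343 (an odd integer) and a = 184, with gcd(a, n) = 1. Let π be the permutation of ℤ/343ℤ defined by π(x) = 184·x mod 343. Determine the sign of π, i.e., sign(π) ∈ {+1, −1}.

+1

Start at x=71: 71 → 30 → 32 → 57 → 198 → 74 → 239 → … (one orbit).
The orbit structure of x ↦ 184x mod 343: 7 orbits of sizes [147, 147, 21, 21, 3, 3, 1].
343 − 7 = 336 transpositions; sign(π) = (−1)^336 = +1.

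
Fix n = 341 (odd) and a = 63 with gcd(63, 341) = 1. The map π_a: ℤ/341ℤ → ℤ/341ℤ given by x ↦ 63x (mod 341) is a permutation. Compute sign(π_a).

Trace 1: π^k(1) = [1, 63, 218, 94, 125, 32, 311] for k=0..6.
Cycle type of π: 10×31 + 1×31; total 62 cycles.
n − c = 341 − 62 = 279; sign = (−1)^279 = -1.
Check: (63/341) = -1 by Zolotarev.

-1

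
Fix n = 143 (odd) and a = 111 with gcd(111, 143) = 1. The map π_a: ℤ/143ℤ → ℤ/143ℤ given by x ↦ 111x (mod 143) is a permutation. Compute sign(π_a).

Orbit of 67 under x↦111x: [67, 1, 111, 23, 122, 100, 89]… (length divides ord_143(111)).
22 cycles of lengths [12, 12, 12, 12, 12, 12, 12, 12, 12, 12, 12, 1, 1, 1, 1, 1, 1, 1, 1, 1, 1, 1].
With 22 cycles on 143 points, sign = (−1)^{143−22} = -1.

-1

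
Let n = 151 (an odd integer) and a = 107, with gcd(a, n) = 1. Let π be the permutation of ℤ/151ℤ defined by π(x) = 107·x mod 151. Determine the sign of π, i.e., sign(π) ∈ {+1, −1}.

Trace 98: π^k(98) = [98, 67, 72, 3, 19, 70, 91] for k=0..6.
Cycle type of π: 50×3 + 1; total 4 cycles.
Σ(ℓ_i−1) = 151−4 = 147; sign = (−1)^147 = -1.
(107|151)_J = -1 (Zolotarev's lemma cross-check).

-1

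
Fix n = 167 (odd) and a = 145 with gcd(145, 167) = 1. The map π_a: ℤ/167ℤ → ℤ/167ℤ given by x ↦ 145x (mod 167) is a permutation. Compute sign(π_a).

-1

Start at x=74: 74 → 42 → 78 → 121 → 10 → 114 → 164 → … (one orbit).
Cycle lengths of π_145 on ℤ/167ℤ: [166, 1]; 2 cycles in total.
167 − 2 = 165 transpositions; sign(π) = (−1)^165 = -1.
Zolotarev: (145|167) = -1, matching the cycle-count sign.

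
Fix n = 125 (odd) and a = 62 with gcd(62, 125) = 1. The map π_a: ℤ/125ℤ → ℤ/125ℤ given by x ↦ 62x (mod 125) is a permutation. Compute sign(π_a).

-1

Orbit of 36 under x↦62x: [36, 107, 9, 58, 96, 77, 24]… (length divides ord_125(62)).
Cycle type of π: 100 + 20 + 4 + 1; total 4 cycles.
sign(π) = (−1)^{n − #cycles} = (−1)^{125−4} = (−1)^121 = -1.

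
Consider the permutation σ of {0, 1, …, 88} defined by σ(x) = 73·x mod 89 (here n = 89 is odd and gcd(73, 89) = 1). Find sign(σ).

+1

Trace 73: π^k(73) = [73, 78, 87, 32, 22, 4, 25] for k=0..6.
5 cycles of lengths [22, 22, 22, 22, 1].
n − c = 89 − 5 = 84; sign = (−1)^84 = +1.
Zolotarev: (73|89) = +1, matching the cycle-count sign.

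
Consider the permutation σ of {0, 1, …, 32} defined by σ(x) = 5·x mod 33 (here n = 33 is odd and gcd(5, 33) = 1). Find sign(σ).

-1

Trace 26: π^k(26) = [26, 31, 23, 16, 14, 4, 20] for k=0..6.
The orbit structure of x ↦ 5x mod 33: 6 orbits of sizes [10, 10, 5, 5, 2, 1].
33 − 6 = 27 transpositions; sign(π) = (−1)^27 = -1.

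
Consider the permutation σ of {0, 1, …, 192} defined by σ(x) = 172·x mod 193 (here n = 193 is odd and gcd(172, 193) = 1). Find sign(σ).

+1

Start at x=28: 28 → 184 → 189 → 84 → 166 → 181 → 59 → … (one orbit).
Decompose π into cycles: lengths [48, 48, 48, 48, 1] (5 cycles, including the fixed point 0).
Σ(ℓ_i−1) = 193−5 = 188; sign = (−1)^188 = +1.
Zolotarev: (172|193) = +1, matching the cycle-count sign.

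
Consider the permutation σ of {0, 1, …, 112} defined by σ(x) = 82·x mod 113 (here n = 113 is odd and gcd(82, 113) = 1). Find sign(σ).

+1

Start at x=7: 7 → 9 → 60 → 61 → 30 → 87 → 15 → … (one orbit).
Cycle type of π: 56×2 + 1; total 3 cycles.
Σ(ℓ_i−1) = 113−3 = 110; sign = (−1)^110 = +1.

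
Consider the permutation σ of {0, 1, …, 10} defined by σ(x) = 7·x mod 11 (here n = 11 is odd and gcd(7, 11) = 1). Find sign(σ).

Trace 2: π^k(2) = [2, 3, 10, 4, 6, 9, 8] for k=0..6.
2 cycles of lengths [10, 1].
11 − 2 = 9 transpositions; sign(π) = (−1)^9 = -1.

-1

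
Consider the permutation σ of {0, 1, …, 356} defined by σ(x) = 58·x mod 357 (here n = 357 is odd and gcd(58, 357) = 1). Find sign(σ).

-1

Start at x=226: 226 → 256 → 211 → 100 → 88 → 106 → 79 → … (one orbit).
Decompose π into cycles: lengths [48, 48, 48, 48, 48, 48, 16, 16, 16, 3, 3, 3, 3, 3, 3, 1, 1, 1] (18 cycles, including the fixed point 0).
sign(π) = (−1)^{n − #cycles} = (−1)^{357−18} = (−1)^339 = -1.
(58|357)_J = -1 (Zolotarev's lemma cross-check).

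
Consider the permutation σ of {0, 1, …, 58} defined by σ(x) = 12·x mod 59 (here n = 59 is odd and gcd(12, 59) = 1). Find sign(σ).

Trace 46: π^k(46) = [46, 21, 16, 15, 3, 36, 19] for k=0..6.
Cycle lengths of π_12 on ℤ/59ℤ: [29, 29, 1]; 3 cycles in total.
With 3 cycles on 59 points, sign = (−1)^{59−3} = +1.
Check: (12/59) = +1 by Zolotarev.

+1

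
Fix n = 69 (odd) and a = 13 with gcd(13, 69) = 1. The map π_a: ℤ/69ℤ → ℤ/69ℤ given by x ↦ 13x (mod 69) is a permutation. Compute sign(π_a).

Orbit of 55 under x↦13x: [55, 25, 49, 16, 1, 13, 31]… (length divides ord_69(13)).
The orbit structure of x ↦ 13x mod 69: 9 orbits of sizes [11, 11, 11, 11, 11, 11, 1, 1, 1].
sign(π) = (−1)^{n − #cycles} = (−1)^{69−9} = (−1)^60 = +1.

+1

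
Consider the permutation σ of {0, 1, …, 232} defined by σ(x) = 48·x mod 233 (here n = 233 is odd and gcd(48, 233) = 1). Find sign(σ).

-1

Orbit of 61 under x↦48x: [61, 132, 45, 63, 228, 226, 130]… (length divides ord_233(48)).
π_48 has 2 disjoint cycles with lengths [232, 1] on {0,…,232}.
Σ(ℓ_i−1) = 233−2 = 231; sign = (−1)^231 = -1.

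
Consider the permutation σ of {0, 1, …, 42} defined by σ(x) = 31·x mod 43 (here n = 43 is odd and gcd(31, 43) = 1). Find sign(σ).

Orbit of 10 under x↦31x: [10, 9, 21, 6, 14, 4, 38]… (length divides ord_43(31)).
Cycle type of π: 21×2 + 1; total 3 cycles.
3 cycles on 43: each ℓ→(−1)^(ℓ−1), product (−1)^40 = +1.

+1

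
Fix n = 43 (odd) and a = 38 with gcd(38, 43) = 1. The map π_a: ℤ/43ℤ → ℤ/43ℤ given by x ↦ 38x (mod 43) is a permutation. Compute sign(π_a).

Start at x=21: 21 → 24 → 9 → 41 → 10 → 36 → 35 → … (one orbit).
Cycle type of π: 21×2 + 1; total 3 cycles.
43 − 3 = 40 transpositions; sign(π) = (−1)^40 = +1.

+1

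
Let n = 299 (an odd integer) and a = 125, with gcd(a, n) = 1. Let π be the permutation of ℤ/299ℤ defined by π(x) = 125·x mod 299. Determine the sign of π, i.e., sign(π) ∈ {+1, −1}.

Start at x=34: 34 → 64 → 226 → 144 → 60 → 25 → 135 → … (one orbit).
11 cycles of lengths [44, 44, 44, 44, 44, 44, 22, 4, 4, 4, 1].
sign(π) = (−1)^{n − #cycles} = (−1)^{299−11} = (−1)^288 = +1.
(125|299)_J = +1 (Zolotarev's lemma cross-check).

+1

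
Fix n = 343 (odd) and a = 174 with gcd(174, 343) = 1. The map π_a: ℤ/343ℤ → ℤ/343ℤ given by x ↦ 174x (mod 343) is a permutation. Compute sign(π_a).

Orbit of 265 under x↦174x: [265, 148, 27, 239, 83, 36, 90]… (length divides ord_343(174)).
π_174 has 10 disjoint cycles with lengths [98, 98, 98, 14, 14, 14, 2, 2, 2, 1] on {0,…,342}.
With 10 cycles on 343 points, sign = (−1)^{343−10} = -1.
(174|343)_J = -1 (Zolotarev's lemma cross-check).

-1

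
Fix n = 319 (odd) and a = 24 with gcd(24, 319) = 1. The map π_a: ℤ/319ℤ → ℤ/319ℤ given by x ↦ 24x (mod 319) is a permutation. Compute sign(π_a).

Orbit of 103 under x↦24x: [103, 239, 313, 175, 53, 315, 223]… (length divides ord_319(24)).
10 cycles of lengths [70, 70, 70, 70, 10, 7, 7, 7, 7, 1].
n − c = 319 − 10 = 309; sign = (−1)^309 = -1.
Zolotarev: (24|319) = -1, matching the cycle-count sign.

-1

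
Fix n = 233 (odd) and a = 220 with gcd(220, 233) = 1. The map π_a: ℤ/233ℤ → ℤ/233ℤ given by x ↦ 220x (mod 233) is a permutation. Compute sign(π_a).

+1

Orbit of 18 under x↦220x: [18, 232, 13, 64, 100, 98, 124]… (length divides ord_233(220)).
3 cycles of lengths [116, 116, 1].
n − c = 233 − 3 = 230; sign = (−1)^230 = +1.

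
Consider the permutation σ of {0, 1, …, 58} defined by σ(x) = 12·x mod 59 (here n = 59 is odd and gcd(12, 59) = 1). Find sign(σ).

+1

Trace 29: π^k(29) = [29, 53, 46, 21, 16, 15, 3] for k=0..6.
Cycle lengths of π_12 on ℤ/59ℤ: [29, 29, 1]; 3 cycles in total.
With 3 cycles on 59 points, sign = (−1)^{59−3} = +1.
(12|59)_J = +1 (Zolotarev's lemma cross-check).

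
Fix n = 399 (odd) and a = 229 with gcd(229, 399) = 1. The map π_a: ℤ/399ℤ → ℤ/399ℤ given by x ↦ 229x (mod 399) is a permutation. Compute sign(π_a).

-1

Orbit of 1 under x↦229x: [1, 229, 172, 286, 58, 115]… (length divides ord_399(229)).
114 cycles of lengths [6, 6, 6, 6, 6, 6, 6, 6, 6, 6, 6, 6, 6, 6, 6, 6, 6, 6, 6, 6, 6, 6, 6, 6, 6, 6, 6, 6, 6, 6, 6, 6, 6, 6, 6, 6, 6, 6, 6, 6, 6, 6, 6, 6, 6, 6, 6, 6, 6, 6, 6, 6, 6, 6, 6, 6, 6, 1, 1, 1, 1, 1, 1, 1, 1, 1, 1, 1, 1, 1, 1, 1, 1, 1, 1, 1, 1, 1, 1, 1, 1, 1, 1, 1, 1, 1, 1, 1, 1, 1, 1, 1, 1, 1, 1, 1, 1, 1, 1, 1, 1, 1, 1, 1, 1, 1, 1, 1, 1, 1, 1, 1, 1, 1].
sign(π) = (−1)^{n − #cycles} = (−1)^{399−114} = (−1)^285 = -1.
The Jacobi symbol (229|399) = -1 (Zolotarev) agrees.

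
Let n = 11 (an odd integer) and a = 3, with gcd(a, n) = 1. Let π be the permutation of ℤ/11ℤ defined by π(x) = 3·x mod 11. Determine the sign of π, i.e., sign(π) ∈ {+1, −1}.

Trace 3: π^k(3) = [3, 9, 5, 4, 1] for k=0..4.
3 cycles of lengths [5, 5, 1].
3 cycles on 11: each ℓ→(−1)^(ℓ−1), product (−1)^8 = +1.
Via Zolotarev, sign(π_{3}) = (3|11) = +1.

+1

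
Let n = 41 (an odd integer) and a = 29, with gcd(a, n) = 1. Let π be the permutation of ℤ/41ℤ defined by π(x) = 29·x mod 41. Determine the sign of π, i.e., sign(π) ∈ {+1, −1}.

Orbit of 19 under x↦29x: [19, 18, 30, 9, 15, 25, 28]… (length divides ord_41(29)).
The orbit structure of x ↦ 29x mod 41: 2 orbits of sizes [40, 1].
n − c = 41 − 2 = 39; sign = (−1)^39 = -1.

-1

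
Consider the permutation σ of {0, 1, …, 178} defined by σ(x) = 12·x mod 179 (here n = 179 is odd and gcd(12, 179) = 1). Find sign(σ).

+1

Trace 101: π^k(101) = [101, 138, 45, 3, 36, 74, 172] for k=0..6.
Decompose π into cycles: lengths [89, 89, 1] (3 cycles, including the fixed point 0).
179 − 3 = 176 transpositions; sign(π) = (−1)^176 = +1.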